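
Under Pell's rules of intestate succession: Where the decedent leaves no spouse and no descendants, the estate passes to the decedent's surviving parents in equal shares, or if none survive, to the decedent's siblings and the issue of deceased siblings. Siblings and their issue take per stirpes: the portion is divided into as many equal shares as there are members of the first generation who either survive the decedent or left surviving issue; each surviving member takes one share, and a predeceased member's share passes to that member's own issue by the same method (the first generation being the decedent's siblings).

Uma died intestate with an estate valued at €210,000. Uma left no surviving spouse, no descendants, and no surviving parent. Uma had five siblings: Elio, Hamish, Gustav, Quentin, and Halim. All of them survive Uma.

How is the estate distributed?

Elio: €42,000; Hamish: €42,000; Gustav: €42,000; Quentin: €42,000; Halim: €42,000

The entire €210,000 passes to the siblings and their issue.
That amount (€210,000) is divided into 5 shares of €42,000: Elio, Hamish, Gustav, Quentin, and Halim each take €42,000.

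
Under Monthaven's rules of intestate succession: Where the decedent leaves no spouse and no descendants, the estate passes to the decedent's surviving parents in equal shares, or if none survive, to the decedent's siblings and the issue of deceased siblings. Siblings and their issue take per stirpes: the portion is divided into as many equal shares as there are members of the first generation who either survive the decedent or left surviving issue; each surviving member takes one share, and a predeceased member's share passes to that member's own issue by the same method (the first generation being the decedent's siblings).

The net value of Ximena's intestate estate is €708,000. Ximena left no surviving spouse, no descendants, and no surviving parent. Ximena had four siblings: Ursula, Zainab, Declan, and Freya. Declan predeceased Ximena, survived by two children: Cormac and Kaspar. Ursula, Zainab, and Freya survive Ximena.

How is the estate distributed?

The entire €708,000 passes to the siblings and their issue.
That amount (€708,000) is divided into 4 shares of €177,000: Ursula, Zainab, and Freya each take €177,000; Declan's €177,000 share passes to Declan's issue.
Declan's share (€177,000) is divided into 2 shares of €88,500: Cormac and Kaspar each take €88,500.

Ursula: €177,000; Zainab: €177,000; Cormac: €88,500; Kaspar: €88,500; Freya: €177,000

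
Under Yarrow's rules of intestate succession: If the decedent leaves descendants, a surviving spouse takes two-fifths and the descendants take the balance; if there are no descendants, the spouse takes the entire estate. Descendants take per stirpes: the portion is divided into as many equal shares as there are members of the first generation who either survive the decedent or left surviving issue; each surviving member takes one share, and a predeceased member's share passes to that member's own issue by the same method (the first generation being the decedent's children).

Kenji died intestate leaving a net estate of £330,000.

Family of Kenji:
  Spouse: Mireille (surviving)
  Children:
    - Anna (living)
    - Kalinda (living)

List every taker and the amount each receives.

Mireille: £132,000; Anna: £99,000; Kalinda: £99,000

Mireille takes two-fifths of £330,000 = £132,000. The remaining £198,000 passes to the descendants.
The descendants' portion (£198,000) is divided into 2 shares of £99,000: Anna and Kalinda each take £99,000.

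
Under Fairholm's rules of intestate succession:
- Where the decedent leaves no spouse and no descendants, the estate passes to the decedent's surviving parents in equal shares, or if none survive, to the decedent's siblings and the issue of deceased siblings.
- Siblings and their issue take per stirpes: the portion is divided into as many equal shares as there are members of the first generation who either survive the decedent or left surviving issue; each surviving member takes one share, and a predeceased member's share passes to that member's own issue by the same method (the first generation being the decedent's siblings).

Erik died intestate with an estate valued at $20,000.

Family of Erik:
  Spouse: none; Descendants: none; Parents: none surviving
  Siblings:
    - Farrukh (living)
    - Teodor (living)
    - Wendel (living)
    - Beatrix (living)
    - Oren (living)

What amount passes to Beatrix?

Beatrix receives $4,000.

The entire $20,000 passes to the siblings and their issue.
That amount ($20,000) is divided into 5 shares of $4,000: Farrukh, Teodor, Wendel, Beatrix, and Oren each take $4,000.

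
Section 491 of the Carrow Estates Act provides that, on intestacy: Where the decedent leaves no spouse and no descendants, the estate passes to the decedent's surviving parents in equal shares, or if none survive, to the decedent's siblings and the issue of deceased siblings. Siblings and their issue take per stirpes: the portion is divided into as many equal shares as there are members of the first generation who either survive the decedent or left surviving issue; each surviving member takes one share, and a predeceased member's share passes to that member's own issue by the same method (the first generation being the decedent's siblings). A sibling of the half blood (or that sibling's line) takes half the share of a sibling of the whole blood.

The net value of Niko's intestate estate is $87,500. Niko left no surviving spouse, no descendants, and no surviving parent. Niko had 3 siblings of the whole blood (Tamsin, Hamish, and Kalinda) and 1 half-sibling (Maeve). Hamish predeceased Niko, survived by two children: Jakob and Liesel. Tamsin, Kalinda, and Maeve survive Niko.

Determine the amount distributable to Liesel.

Liesel receives $12,500.

The entire $87,500 passes to the siblings and their issue.
Counting each half-blood sibling's line as half a unit, there are 7/2 units in $87,500, so one unit is $25,000. Whole-blood lines (Tamsin, Hamish, and Kalinda) take $25,000 each; half-blood lines (Maeve) take $12,500 each.
Hamish's share ($25,000) is divided into 2 shares of $12,500: Jakob and Liesel each take $12,500.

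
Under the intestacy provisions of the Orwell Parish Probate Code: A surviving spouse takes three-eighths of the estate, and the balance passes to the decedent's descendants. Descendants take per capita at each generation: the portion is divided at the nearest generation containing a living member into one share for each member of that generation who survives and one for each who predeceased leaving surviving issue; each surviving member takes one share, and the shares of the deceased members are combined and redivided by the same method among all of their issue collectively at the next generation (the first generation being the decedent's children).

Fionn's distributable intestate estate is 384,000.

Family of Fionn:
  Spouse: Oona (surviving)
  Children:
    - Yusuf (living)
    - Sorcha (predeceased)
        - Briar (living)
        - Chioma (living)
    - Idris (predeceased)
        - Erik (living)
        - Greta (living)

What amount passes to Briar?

Briar receives 40,000.

Oona takes three-eighths of 384,000 = 144,000. The remaining 240,000 passes to the descendants.
The descendants' portion (240,000) is divided at the children's generation into 3 shares of 80,000. Yusuf takes 80,000. The 2 shares of the deceased (Sorcha and Idris) are combined into a pool of 160,000.
That pool (160,000) is divided at the grandchildren's generation equally among Briar, Chioma, Erik, and Greta: 40,000 each.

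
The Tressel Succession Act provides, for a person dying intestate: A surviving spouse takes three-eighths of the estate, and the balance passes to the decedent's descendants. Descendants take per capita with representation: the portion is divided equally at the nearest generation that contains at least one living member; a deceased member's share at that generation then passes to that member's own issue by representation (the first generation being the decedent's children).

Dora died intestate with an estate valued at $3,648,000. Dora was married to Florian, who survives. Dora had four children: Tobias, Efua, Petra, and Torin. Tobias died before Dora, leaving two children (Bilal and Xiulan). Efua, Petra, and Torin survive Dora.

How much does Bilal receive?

Florian takes three-eighths of $3,648,000 = $1,368,000. The remaining $2,280,000 passes to the descendants.
The descendants' portion ($2,280,000) is divided into 4 shares of $570,000: Efua, Petra, and Torin each take $570,000; Tobias's $570,000 share passes to Tobias's issue.
Tobias's share ($570,000) is divided into 2 shares of $285,000: Bilal and Xiulan each take $285,000.

Bilal receives $285,000.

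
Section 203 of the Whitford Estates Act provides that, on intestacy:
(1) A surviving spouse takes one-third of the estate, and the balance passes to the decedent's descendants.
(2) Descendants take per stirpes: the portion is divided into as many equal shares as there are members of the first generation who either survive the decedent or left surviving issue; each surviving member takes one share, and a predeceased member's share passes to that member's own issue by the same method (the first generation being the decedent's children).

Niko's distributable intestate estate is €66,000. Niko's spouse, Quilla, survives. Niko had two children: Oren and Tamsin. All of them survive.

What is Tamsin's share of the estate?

Tamsin receives €22,000.

Quilla takes one-third of €66,000 = €22,000. The remaining €44,000 passes to the descendants.
The descendants' portion (€44,000) is divided into 2 shares of €22,000: Oren and Tamsin each take €22,000.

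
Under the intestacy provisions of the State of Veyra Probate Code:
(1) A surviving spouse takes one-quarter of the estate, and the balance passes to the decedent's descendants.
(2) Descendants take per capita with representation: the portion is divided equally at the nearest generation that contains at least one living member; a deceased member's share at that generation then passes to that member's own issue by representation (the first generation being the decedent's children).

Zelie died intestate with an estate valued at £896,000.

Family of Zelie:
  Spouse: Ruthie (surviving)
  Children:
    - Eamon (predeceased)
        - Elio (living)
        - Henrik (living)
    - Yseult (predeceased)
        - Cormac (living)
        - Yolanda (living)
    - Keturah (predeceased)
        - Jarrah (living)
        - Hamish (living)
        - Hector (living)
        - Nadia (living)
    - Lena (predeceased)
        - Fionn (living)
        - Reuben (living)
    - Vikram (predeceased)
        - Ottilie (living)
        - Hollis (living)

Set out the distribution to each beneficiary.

Ruthie: £224,000; Elio: £56,000; Henrik: £56,000; Cormac: £56,000; Yolanda: £56,000; Jarrah: £56,000; Hamish: £56,000; Hector: £56,000; Nadia: £56,000; Fionn: £56,000; Reuben: £56,000; Ottilie: £56,000; Hollis: £56,000

Ruthie takes one-quarter of £896,000 = £224,000. The remaining £672,000 passes to the descendants.
No child survives, so the initial division is made at the grandchildren's generation.
The descendants' portion (£672,000) is divided into 12 shares of £56,000: Elio, Henrik, Cormac, Yolanda, Jarrah, Hamish, Hector, Nadia, Fionn, Reuben, Ottilie, and Hollis each take £56,000.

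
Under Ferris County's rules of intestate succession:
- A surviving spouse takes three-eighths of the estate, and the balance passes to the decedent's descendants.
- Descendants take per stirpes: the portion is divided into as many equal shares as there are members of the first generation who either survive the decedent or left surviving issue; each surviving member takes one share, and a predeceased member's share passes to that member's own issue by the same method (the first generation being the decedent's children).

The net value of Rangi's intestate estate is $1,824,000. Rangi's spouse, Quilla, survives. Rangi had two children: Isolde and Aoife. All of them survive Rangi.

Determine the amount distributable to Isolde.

Isolde receives $570,000.

Quilla takes three-eighths of $1,824,000 = $684,000. The remaining $1,140,000 passes to the descendants.
The descendants' portion ($1,140,000) is divided into 2 shares of $570,000: Isolde and Aoife each take $570,000.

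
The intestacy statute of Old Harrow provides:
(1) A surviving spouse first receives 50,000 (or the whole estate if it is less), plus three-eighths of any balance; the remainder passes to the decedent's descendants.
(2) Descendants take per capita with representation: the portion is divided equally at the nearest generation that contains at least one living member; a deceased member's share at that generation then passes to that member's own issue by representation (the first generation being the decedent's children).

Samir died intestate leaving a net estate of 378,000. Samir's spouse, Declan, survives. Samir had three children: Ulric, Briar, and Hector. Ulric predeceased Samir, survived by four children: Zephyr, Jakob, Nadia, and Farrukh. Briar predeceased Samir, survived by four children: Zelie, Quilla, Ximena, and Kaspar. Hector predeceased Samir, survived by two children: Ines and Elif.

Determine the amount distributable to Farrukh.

Farrukh receives 20,500.

Declan first takes 50,000, leaving a balance of 328,000. Declan then takes three-eighths of the balance (123,000), for a total of 173,000. The remaining 205,000 passes to the descendants.
No child survives, so the initial division is made at the grandchildren's generation.
The descendants' portion (205,000) is divided into 10 shares of 20,500: Zephyr, Jakob, Nadia, Farrukh, Zelie, Quilla, Ximena, Kaspar, Ines, and Elif each take 20,500.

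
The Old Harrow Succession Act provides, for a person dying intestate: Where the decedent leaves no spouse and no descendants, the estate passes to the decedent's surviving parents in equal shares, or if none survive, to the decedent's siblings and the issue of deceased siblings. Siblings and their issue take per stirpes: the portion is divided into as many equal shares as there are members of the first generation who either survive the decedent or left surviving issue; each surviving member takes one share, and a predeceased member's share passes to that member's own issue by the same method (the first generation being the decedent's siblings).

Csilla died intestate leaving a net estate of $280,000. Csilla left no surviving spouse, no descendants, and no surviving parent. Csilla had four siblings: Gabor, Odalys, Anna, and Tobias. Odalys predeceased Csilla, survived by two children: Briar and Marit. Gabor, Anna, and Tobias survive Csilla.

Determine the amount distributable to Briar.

The entire $280,000 passes to the siblings and their issue.
That amount ($280,000) is divided into 4 shares of $70,000: Gabor, Anna, and Tobias each take $70,000; Odalys's $70,000 share passes to Odalys's issue.
Odalys's share ($70,000) is divided into 2 shares of $35,000: Briar and Marit each take $35,000.

Briar receives $35,000.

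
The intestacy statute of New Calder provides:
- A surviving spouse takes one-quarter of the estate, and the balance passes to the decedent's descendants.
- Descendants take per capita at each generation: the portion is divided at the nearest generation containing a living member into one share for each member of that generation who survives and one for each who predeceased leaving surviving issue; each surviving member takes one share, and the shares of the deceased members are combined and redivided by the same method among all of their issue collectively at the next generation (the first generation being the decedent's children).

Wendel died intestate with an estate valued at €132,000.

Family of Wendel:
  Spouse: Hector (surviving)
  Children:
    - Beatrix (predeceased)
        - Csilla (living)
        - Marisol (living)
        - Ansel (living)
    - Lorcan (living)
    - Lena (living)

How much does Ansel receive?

Ansel receives €11,000.

Hector takes one-quarter of €132,000 = €33,000. The remaining €99,000 passes to the descendants.
The descendants' portion (€99,000) is divided at the children's generation into 3 shares of €33,000. Lorcan and Lena each take €33,000. The remaining share for the deceased Beatrix (€33,000) is carried to the next generation.
That pool (€33,000) is divided at the grandchildren's generation equally among Csilla, Marisol, and Ansel: €11,000 each.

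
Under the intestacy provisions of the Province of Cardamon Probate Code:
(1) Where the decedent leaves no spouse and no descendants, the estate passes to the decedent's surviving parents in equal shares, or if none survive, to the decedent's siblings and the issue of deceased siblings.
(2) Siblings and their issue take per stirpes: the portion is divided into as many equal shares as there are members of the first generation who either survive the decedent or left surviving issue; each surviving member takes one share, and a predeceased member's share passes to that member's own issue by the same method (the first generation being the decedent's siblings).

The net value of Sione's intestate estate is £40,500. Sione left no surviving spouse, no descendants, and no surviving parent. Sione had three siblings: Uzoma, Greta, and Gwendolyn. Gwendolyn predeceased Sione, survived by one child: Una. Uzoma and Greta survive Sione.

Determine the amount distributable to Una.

Una receives £13,500.

The entire £40,500 passes to the siblings and their issue.
That amount (£40,500) is divided into 3 shares of £13,500: Uzoma and Greta each take £13,500; Gwendolyn's £13,500 share passes to Gwendolyn's issue.
Gwendolyn's share (£13,500) passes entirely to Una.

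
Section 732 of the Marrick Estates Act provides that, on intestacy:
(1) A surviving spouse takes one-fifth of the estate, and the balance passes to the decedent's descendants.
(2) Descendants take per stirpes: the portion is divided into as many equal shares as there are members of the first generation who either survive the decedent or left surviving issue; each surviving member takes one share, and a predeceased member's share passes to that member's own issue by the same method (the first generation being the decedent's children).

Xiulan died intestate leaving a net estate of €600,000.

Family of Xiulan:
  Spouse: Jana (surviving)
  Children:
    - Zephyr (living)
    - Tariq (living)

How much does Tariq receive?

Jana takes one-fifth of €600,000 = €120,000. The remaining €480,000 passes to the descendants.
The descendants' portion (€480,000) is divided into 2 shares of €240,000: Zephyr and Tariq each take €240,000.

Tariq receives €240,000.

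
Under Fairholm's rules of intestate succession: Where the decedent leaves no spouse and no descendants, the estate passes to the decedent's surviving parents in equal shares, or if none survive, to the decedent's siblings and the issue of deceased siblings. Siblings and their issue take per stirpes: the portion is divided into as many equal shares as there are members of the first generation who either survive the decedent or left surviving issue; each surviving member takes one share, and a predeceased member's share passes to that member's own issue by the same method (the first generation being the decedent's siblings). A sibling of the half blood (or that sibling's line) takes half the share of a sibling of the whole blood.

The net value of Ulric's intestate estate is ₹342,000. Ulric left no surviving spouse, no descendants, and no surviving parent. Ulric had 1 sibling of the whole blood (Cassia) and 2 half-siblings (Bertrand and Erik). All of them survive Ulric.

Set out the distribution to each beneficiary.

The entire ₹342,000 passes to the siblings and their issue.
Counting each half-blood sibling's line as half a unit, there are 2 units in ₹342,000, so one unit is ₹171,000. Whole-blood lines (Cassia) take ₹171,000 each; half-blood lines (Bertrand and Erik) take ₹85,500 each.

Cassia: ₹171,000; Bertrand: ₹85,500; Erik: ₹85,500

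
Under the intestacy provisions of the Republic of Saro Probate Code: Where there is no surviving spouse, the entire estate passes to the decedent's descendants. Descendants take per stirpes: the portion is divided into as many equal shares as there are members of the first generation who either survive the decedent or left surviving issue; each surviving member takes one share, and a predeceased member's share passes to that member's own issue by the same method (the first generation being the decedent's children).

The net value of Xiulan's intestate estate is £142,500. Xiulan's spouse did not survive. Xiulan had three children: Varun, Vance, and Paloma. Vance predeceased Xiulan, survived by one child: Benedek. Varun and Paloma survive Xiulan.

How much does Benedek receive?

The entire £142,500 passes to the descendants.
That amount (£142,500) is divided into 3 shares of £47,500: Varun and Paloma each take £47,500; Vance's £47,500 share passes to Vance's issue.
Vance's share (£47,500) passes entirely to Benedek.

Benedek receives £47,500.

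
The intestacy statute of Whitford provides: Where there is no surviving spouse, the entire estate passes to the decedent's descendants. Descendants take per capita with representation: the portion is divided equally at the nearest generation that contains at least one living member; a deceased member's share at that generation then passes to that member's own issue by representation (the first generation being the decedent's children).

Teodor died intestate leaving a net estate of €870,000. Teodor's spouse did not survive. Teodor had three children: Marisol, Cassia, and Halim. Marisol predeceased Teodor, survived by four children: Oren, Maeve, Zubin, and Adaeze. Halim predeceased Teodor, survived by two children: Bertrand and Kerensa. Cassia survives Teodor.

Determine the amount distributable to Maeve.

The entire €870,000 passes to the descendants.
That amount (€870,000) is divided into 3 shares of €290,000: Cassia takes €290,000; Marisol's €290,000 share passes to Marisol's issue; Halim's €290,000 share passes to Halim's issue.
Marisol's share (€290,000) is divided into 4 shares of €72,500: Oren, Maeve, Zubin, and Adaeze each take €72,500.
Halim's share (€290,000) is divided into 2 shares of €145,000: Bertrand and Kerensa each take €145,000.

Maeve receives €72,500.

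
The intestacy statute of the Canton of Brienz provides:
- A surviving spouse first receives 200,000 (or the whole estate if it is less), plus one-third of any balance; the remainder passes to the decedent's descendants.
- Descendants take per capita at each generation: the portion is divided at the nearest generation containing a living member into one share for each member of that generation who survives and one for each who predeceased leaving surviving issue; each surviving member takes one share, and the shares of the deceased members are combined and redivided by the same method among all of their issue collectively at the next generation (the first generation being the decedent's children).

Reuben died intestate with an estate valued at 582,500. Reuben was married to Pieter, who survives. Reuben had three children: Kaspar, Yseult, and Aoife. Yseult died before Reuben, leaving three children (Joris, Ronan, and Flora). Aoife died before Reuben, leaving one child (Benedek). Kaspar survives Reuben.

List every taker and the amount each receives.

Pieter first takes 200,000, leaving a balance of 382,500. Pieter then takes one-third of the balance (127,500), for a total of 327,500. The remaining 255,000 passes to the descendants.
The descendants' portion (255,000) is divided at the children's generation into 3 shares of 85,000. Kaspar takes 85,000. The 2 shares of the deceased (Yseult and Aoife) are combined into a pool of 170,000.
That pool (170,000) is divided at the grandchildren's generation equally among Joris, Ronan, Flora, and Benedek: 42,500 each.

Pieter: 327,500; Kaspar: 85,000; Joris: 42,500; Ronan: 42,500; Flora: 42,500; Benedek: 42,500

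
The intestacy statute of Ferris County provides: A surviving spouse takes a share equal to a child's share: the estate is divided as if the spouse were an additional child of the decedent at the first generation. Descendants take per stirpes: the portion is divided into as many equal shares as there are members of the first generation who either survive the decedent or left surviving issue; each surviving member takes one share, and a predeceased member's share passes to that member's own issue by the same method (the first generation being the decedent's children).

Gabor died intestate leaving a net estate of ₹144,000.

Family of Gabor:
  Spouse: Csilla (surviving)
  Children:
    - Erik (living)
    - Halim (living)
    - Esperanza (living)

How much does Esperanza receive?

Esperanza receives ₹36,000.

The spouse counts as an additional share at the children's level, so there are 4 primary shares of ₹36,000. Csilla takes one such share (₹36,000).
The children's combined portion (₹108,000) is divided into 3 shares of ₹36,000: Erik, Halim, and Esperanza each take ₹36,000.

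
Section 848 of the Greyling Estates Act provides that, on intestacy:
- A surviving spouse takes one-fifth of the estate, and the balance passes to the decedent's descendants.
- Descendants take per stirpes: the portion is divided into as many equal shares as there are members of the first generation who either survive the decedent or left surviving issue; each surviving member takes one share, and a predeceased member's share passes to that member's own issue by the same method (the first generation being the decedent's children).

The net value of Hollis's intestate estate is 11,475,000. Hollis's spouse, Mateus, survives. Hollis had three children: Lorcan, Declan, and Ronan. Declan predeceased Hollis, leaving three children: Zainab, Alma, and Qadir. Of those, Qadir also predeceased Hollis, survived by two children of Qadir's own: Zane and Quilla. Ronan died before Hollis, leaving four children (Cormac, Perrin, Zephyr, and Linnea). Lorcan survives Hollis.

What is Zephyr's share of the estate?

Mateus takes one-fifth of 11,475,000 = 2,295,000. The remaining 9,180,000 passes to the descendants.
The descendants' portion (9,180,000) is divided into 3 shares of 3,060,000: Lorcan takes 3,060,000; Declan's 3,060,000 share passes to Declan's issue; Ronan's 3,060,000 share passes to Ronan's issue.
Declan's share (3,060,000) is divided into 3 shares of 1,020,000: Zainab and Alma each take 1,020,000; Qadir's 1,020,000 share passes to Qadir's issue.
Qadir's share (1,020,000) is divided into 2 shares of 510,000: Zane and Quilla each take 510,000.
Ronan's share (3,060,000) is divided into 4 shares of 765,000: Cormac, Perrin, Zephyr, and Linnea each take 765,000.

Zephyr receives 765,000.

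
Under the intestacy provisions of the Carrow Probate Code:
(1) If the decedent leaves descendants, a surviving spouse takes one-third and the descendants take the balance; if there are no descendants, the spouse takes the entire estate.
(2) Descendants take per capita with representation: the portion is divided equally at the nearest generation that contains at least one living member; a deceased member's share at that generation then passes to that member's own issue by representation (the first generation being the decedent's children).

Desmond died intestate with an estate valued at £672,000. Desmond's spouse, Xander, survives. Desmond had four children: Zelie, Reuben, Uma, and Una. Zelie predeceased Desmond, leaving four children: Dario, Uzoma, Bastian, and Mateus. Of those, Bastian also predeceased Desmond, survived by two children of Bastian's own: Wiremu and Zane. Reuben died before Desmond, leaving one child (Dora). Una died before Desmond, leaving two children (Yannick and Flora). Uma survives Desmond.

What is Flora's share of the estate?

Xander takes one-third of £672,000 = £224,000. The remaining £448,000 passes to the descendants.
The descendants' portion (£448,000) is divided into 4 shares of £112,000: Uma takes £112,000; Zelie's £112,000 share passes to Zelie's issue; Reuben's £112,000 share passes to Reuben's issue; Una's £112,000 share passes to Una's issue.
Zelie's share (£112,000) is divided into 4 shares of £28,000: Dario, Uzoma, and Mateus each take £28,000; Bastian's £28,000 share passes to Bastian's issue.
Bastian's share (£28,000) is divided into 2 shares of £14,000: Wiremu and Zane each take £14,000.
Reuben's share (£112,000) passes entirely to Dora.
Una's share (£112,000) is divided into 2 shares of £56,000: Yannick and Flora each take £56,000.

Flora receives £56,000.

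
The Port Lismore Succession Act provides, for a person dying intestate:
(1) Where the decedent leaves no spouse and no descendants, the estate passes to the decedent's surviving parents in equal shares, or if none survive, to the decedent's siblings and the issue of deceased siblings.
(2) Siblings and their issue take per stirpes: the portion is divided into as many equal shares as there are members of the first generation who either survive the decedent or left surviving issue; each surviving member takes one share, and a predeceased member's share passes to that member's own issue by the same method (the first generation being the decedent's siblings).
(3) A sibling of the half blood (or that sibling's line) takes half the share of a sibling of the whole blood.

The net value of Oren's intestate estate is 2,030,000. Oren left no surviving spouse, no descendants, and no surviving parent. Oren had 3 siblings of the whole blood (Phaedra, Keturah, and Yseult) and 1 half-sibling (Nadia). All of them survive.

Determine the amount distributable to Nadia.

Nadia receives 290,000.

The entire 2,030,000 passes to the siblings and their issue.
Counting each half-blood sibling's line as half a unit, there are 7/2 units in 2,030,000, so one unit is 580,000. Whole-blood lines (Phaedra, Keturah, and Yseult) take 580,000 each; half-blood lines (Nadia) take 290,000 each.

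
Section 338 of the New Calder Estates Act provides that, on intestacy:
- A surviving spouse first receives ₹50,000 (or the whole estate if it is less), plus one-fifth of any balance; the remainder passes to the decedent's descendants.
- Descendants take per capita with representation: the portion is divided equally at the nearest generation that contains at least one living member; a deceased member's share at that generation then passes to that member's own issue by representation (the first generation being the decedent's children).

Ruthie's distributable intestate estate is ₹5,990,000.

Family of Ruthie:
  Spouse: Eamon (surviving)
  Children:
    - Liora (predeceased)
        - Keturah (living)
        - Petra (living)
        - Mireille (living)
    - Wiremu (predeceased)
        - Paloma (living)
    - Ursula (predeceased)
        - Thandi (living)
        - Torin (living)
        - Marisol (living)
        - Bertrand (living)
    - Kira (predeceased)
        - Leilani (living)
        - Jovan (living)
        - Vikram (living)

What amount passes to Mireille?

Mireille receives ₹432,000.

Eamon first takes ₹50,000, leaving a balance of ₹5,940,000. Eamon then takes one-fifth of the balance (₹1,188,000), for a total of ₹1,238,000. The remaining ₹4,752,000 passes to the descendants.
No child survives, so the initial division is made at the grandchildren's generation.
The descendants' portion (₹4,752,000) is divided into 11 shares of ₹432,000: Keturah, Petra, Mireille, Paloma, Thandi, Torin, Marisol, Bertrand, Leilani, Jovan, and Vikram each take ₹432,000.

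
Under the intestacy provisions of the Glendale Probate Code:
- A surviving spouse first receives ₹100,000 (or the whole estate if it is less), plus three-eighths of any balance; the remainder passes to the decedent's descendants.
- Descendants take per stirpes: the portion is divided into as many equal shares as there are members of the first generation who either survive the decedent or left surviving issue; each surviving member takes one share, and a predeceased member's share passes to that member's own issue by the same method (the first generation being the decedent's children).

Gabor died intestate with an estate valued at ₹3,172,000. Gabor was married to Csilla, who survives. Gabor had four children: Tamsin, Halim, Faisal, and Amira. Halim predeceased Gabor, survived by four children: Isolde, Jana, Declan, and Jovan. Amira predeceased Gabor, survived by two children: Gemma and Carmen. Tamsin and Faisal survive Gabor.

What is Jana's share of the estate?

Csilla first takes ₹100,000, leaving a balance of ₹3,072,000. Csilla then takes three-eighths of the balance (₹1,152,000), for a total of ₹1,252,000. The remaining ₹1,920,000 passes to the descendants.
The descendants' portion (₹1,920,000) is divided into 4 shares of ₹480,000: Tamsin and Faisal each take ₹480,000; Halim's ₹480,000 share passes to Halim's issue; Amira's ₹480,000 share passes to Amira's issue.
Halim's share (₹480,000) is divided into 4 shares of ₹120,000: Isolde, Jana, Declan, and Jovan each take ₹120,000.
Amira's share (₹480,000) is divided into 2 shares of ₹240,000: Gemma and Carmen each take ₹240,000.

Jana receives ₹120,000.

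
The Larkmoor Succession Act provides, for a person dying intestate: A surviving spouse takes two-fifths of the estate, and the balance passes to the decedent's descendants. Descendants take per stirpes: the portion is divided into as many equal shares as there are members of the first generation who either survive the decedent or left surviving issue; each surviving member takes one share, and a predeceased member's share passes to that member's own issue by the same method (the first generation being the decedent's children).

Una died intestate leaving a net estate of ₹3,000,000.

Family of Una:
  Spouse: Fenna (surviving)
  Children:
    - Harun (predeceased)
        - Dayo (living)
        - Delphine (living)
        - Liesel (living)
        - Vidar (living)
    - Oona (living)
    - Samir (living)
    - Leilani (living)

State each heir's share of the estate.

Fenna: ₹1,200,000; Dayo: ₹112,500; Delphine: ₹112,500; Liesel: ₹112,500; Vidar: ₹112,500; Oona: ₹450,000; Samir: ₹450,000; Leilani: ₹450,000

Fenna takes two-fifths of ₹3,000,000 = ₹1,200,000. The remaining ₹1,800,000 passes to the descendants.
The descendants' portion (₹1,800,000) is divided into 4 shares of ₹450,000: Oona, Samir, and Leilani each take ₹450,000; Harun's ₹450,000 share passes to Harun's issue.
Harun's share (₹450,000) is divided into 4 shares of ₹112,500: Dayo, Delphine, Liesel, and Vidar each take ₹112,500.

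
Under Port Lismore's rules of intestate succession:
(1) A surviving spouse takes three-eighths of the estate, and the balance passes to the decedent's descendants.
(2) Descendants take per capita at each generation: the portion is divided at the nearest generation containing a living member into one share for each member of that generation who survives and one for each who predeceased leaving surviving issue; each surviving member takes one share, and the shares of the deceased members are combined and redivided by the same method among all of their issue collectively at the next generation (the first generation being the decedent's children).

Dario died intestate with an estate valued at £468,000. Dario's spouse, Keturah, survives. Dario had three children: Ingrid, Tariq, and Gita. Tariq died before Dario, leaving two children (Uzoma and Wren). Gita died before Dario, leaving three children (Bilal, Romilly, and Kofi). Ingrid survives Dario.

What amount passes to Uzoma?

Uzoma receives £39,000.

Keturah takes three-eighths of £468,000 = £175,500. The remaining £292,500 passes to the descendants.
The descendants' portion (£292,500) is divided at the children's generation into 3 shares of £97,500. Ingrid takes £97,500. The 2 shares of the deceased (Tariq and Gita) are combined into a pool of £195,000.
That pool (£195,000) is divided at the grandchildren's generation equally among Uzoma, Wren, Bilal, Romilly, and Kofi: £39,000 each.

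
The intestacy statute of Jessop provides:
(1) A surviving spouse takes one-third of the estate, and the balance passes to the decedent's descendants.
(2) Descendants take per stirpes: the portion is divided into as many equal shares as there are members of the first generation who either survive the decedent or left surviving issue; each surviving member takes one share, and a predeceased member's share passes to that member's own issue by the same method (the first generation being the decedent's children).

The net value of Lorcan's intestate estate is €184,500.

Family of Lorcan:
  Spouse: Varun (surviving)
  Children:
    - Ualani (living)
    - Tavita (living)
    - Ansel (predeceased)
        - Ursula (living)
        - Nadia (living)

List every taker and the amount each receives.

Varun takes one-third of €184,500 = €61,500. The remaining €123,000 passes to the descendants.
The descendants' portion (€123,000) is divided into 3 shares of €41,000: Ualani and Tavita each take €41,000; Ansel's €41,000 share passes to Ansel's issue.
Ansel's share (€41,000) is divided into 2 shares of €20,500: Ursula and Nadia each take €20,500.

Varun: €61,500; Ualani: €41,000; Tavita: €41,000; Ursula: €20,500; Nadia: €20,500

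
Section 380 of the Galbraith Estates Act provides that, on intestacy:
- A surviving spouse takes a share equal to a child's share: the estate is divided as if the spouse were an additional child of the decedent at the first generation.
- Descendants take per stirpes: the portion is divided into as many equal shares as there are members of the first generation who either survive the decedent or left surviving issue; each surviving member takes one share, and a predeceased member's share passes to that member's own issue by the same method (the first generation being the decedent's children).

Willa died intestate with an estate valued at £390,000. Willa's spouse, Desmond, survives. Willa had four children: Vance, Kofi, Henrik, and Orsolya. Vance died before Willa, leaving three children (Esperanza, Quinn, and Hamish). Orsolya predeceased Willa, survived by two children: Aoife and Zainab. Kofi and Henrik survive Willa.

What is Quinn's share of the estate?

The spouse counts as an additional share at the children's level, so there are 5 primary shares of £78,000. Desmond takes one such share (£78,000).
The children's combined portion (£312,000) is divided into 4 shares of £78,000: Kofi and Henrik each take £78,000; Vance's £78,000 share passes to Vance's issue; Orsolya's £78,000 share passes to Orsolya's issue.
Vance's share (£78,000) is divided into 3 shares of £26,000: Esperanza, Quinn, and Hamish each take £26,000.
Orsolya's share (£78,000) is divided into 2 shares of £39,000: Aoife and Zainab each take £39,000.

Quinn receives £26,000.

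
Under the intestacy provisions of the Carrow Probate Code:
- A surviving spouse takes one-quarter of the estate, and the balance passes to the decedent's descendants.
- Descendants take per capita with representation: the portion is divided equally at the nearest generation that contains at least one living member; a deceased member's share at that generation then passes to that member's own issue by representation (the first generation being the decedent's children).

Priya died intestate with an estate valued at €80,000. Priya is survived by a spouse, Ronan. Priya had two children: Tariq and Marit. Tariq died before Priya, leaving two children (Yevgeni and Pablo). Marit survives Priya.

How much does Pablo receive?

Ronan takes one-quarter of €80,000 = €20,000. The remaining €60,000 passes to the descendants.
The descendants' portion (€60,000) is divided into 2 shares of €30,000: Marit takes €30,000; Tariq's €30,000 share passes to Tariq's issue.
Tariq's share (€30,000) is divided into 2 shares of €15,000: Yevgeni and Pablo each take €15,000.

Pablo receives €15,000.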